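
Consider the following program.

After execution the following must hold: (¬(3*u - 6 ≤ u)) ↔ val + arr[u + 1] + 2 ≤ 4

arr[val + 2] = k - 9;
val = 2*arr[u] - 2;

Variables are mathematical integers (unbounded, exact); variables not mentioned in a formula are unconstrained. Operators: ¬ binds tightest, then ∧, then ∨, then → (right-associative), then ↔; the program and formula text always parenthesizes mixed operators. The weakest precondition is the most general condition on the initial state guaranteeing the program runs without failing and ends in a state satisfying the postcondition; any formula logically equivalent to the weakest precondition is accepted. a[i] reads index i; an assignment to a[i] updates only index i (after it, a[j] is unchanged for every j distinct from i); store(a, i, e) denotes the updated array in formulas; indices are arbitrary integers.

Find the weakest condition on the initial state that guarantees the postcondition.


Working backward. After the program, the postcondition (¬(3*u - 6 ≤ u)) ↔ val + arr[u + 1] + 2 ≤ 4 must hold; in canonical form it is (¬(2*u ≤ 6)) ↔ arr[u + 1] + val ≤ 2.
Before val := 2*arr[u] - 2: (¬(2*u ≤ 6)) ↔ arr[u + 1] + 2*arr[u] ≤ 4
Before arr[val + 2] := k - 9: (¬(2*u ≤ 6)) ↔ store(arr, val + 2, k - 9)[u + 1] + 2*store(arr, val + 2, k - 9)[u] ≤ 4
Answer: WP = (¬(2*u ≤ 6)) ↔ store(arr, val + 2, k - 9)[u + 1] + 2*store(arr, val + 2, k - 9)[u] ≤ 4


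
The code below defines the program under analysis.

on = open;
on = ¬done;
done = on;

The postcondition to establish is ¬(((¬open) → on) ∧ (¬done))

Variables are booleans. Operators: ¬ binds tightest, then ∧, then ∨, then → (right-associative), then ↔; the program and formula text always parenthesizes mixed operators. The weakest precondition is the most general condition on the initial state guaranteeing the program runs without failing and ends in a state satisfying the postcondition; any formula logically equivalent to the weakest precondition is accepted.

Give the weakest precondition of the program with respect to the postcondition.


Working backward. After the program, ¬(((¬open) → on) ∧ (¬done)) must hold.
Before done := on: ¬(((¬open) → on) ∧ (¬on))
Before on := ¬done: ¬(((¬open) → (¬done)) ∧ done)
Before on := open: ¬(((¬open) → (¬done)) ∧ done)
Answer: WP = ¬(((¬open) → (¬done)) ∧ done)


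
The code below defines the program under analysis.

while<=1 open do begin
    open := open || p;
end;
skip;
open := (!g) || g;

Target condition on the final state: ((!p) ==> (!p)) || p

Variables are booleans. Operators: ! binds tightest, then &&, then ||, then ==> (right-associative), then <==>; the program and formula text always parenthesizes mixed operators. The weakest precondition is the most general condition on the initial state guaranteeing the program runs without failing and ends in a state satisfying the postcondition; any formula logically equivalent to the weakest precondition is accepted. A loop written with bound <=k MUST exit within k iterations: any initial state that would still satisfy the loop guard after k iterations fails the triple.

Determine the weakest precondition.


Working backward. After the program, the postcondition ((!p) ==> (!p)) || p must hold; in canonical form it is true.
Before open := (!g) || g: true
Before skip: true
Before the loop (bound <=1), unroll the exhaustion recursion (WP_0 = exit-now case; WP_j = one more guarded iteration, up to j = 1):
  WP_0: !open
  WP_1: open ==> (!(open || p))
So before the loop: open ==> (!(open || p))
Answer: WP = open ==> (!(open || p))


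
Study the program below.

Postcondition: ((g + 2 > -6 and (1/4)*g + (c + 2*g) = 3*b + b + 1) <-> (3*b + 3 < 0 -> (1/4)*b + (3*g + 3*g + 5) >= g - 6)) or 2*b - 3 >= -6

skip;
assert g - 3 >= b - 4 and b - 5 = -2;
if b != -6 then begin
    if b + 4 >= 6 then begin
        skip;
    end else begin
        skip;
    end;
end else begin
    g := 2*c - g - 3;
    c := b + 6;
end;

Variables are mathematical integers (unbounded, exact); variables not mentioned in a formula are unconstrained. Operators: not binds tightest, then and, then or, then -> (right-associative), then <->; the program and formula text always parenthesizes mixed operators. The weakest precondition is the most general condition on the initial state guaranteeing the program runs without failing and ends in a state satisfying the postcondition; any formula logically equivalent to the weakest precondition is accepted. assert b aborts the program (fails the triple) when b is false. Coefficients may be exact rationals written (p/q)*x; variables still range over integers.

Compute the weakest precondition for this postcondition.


Working backward. After the program, the postcondition ((g + 2 > -6 and (1/4)*g + (c + 2*g) = 3*b + b + 1) <-> (3*b + 3 < 0 -> (1/4)*b + (3*g + 3*g + 5) >= g - 6)) or 2*b - 3 >= -6 must hold; in canonical form it is ((g > -8 and c + (9/4)*g = 4*b + 1) <-> (3*b < -3 -> (1/4)*b + 5*g >= -11)) or 2*b >= -3.
Then branch requires (b >= 2 -> (((g > -8 and c + (9/4)*g = 4*b + 1) <-> (3*b < -3 -> (1/4)*b + 5*g >= -11)) or 2*b >= -3)) and ((not (b >= 2)) -> (((g > -8 and c + (9/4)*g = 4*b + 1) <-> (3*b < -3 -> (1/4)*b + 5*g >= -11)) or 2*b >= -3)); else branch requires ((2*c > g - 5 and (9/2)*c = 3*b + (9/4)*g + 7/4) <-> (3*b < -3 -> (1/4)*b + 10*c >= 5*g + 4)) or 2*b >= -3.
Before the if: (b != -6 -> ((b >= 2 -> (((g > -8 and c + (9/4)*g = 4*b + 1) <-> (3*b < -3 -> (1/4)*b + 5*g >= -11)) or 2*b >= -3)) and ((not (b >= 2)) -> (((g > -8 and c + (9/4)*g = 4*b + 1) <-> (3*b < -3 -> (1/4)*b + 5*g >= -11)) or 2*b >= -3)))) and ((not (b != -6)) -> (((2*c > g - 5 and (9/2)*c = 3*b + (9/4)*g + 7/4) <-> (3*b < -3 -> (1/4)*b + 10*c >= 5*g + 4)) or 2*b >= -3))
Before assert g - 3 >= b - 4 and b - 5 = -2: g >= b - 1 and b = 3 and (b != -6 -> ((b >= 2 -> (((g > -8 and c + (9/4)*g = 4*b + 1) <-> (3*b < -3 -> (1/4)*b + 5*g >= -11)) or 2*b >= -3)) and ((not (b >= 2)) -> (((g > -8 and c + (9/4)*g = 4*b + 1) <-> (3*b < -3 -> (1/4)*b + 5*g >= -11)) or 2*b >= -3)))) and ((not (b != -6)) -> (((2*c > g - 5 and (9/2)*c = 3*b + (9/4)*g + 7/4) <-> (3*b < -3 -> (1/4)*b + 10*c >= 5*g + 4)) or 2*b >= -3))
Before skip: g >= b - 1 and b = 3 and (b != -6 -> ((b >= 2 -> (((g > -8 and c + (9/4)*g = 4*b + 1) <-> (3*b < -3 -> (1/4)*b + 5*g >= -11)) or 2*b >= -3)) and ((not (b >= 2)) -> (((g > -8 and c + (9/4)*g = 4*b + 1) <-> (3*b < -3 -> (1/4)*b + 5*g >= -11)) or 2*b >= -3)))) and ((not (b != -6)) -> (((2*c > g - 5 and (9/2)*c = 3*b + (9/4)*g + 7/4) <-> (3*b < -3 -> (1/4)*b + 10*c >= 5*g + 4)) or 2*b >= -3))
Answer: WP = g >= b - 1 and b = 3 and (b != -6 -> ((b >= 2 -> (((g > -8 and c + (9/4)*g = 4*b + 1) <-> (3*b < -3 -> (1/4)*b + 5*g >= -11)) or 2*b >= -3)) and ((not (b >= 2)) -> (((g > -8 and c + (9/4)*g = 4*b + 1) <-> (3*b < -3 -> (1/4)*b + 5*g >= -11)) or 2*b >= -3)))) and ((not (b != -6)) -> (((2*c > g - 5 and (9/2)*c = 3*b + (9/4)*g + 7/4) <-> (3*b < -3 -> (1/4)*b + 10*c >= 5*g + 4)) or 2*b >= -3))


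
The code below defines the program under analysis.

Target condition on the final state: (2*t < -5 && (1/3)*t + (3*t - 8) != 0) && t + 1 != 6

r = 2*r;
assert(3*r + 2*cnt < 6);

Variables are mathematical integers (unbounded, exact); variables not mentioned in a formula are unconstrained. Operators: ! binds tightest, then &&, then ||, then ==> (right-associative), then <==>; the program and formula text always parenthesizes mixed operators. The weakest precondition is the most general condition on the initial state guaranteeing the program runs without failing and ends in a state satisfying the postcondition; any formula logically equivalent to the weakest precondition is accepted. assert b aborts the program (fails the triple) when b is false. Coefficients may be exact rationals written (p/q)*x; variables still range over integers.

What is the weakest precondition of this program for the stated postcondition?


Working backward. After the program, the postcondition (2*t < -5 && (1/3)*t + (3*t - 8) != 0) && t + 1 != 6 must hold; in canonical form it is 2*t < -5 && (10/3)*t != 8 && t != 5.
Before assert 3*r + 2*cnt < 6: 2*cnt + 3*r < 6 && 2*t < -5 && (10/3)*t != 8 && t != 5
Before r := 2*r: 2*cnt + 6*r < 6 && 2*t < -5 && (10/3)*t != 8 && t != 5
Answer: WP = 2*cnt + 6*r < 6 && 2*t < -5 && (10/3)*t != 8 && t != 5


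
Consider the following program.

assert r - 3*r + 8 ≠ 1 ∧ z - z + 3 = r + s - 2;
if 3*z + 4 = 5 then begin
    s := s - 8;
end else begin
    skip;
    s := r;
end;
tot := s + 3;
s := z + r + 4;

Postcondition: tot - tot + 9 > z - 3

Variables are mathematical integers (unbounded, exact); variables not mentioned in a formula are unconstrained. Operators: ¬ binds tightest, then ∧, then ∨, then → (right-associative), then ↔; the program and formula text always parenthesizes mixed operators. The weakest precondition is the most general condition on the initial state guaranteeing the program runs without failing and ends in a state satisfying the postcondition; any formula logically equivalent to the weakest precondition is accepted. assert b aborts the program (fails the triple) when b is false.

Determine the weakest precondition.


Working backward. After the program, the postcondition tot - tot + 9 > z - 3 must hold; in canonical form it is z < 12.
Before s := z + r + 4: z < 12
Before tot := s + 3: z < 12
Then branch requires z < 12; else branch requires z < 12.
Before the if: (3*z = 1 → z < 12) ∧ ((¬(3*z = 1)) → z < 12)
Before assert r - 3*r + 8 ≠ 1 ∧ z - z + 3 = r + s - 2: 2*r ≠ 7 ∧ r + s = 5 ∧ (3*z = 1 → z < 12) ∧ ((¬(3*z = 1)) → z < 12)
Answer: WP = 2*r ≠ 7 ∧ r + s = 5 ∧ (3*z = 1 → z < 12) ∧ ((¬(3*z = 1)) → z < 12)


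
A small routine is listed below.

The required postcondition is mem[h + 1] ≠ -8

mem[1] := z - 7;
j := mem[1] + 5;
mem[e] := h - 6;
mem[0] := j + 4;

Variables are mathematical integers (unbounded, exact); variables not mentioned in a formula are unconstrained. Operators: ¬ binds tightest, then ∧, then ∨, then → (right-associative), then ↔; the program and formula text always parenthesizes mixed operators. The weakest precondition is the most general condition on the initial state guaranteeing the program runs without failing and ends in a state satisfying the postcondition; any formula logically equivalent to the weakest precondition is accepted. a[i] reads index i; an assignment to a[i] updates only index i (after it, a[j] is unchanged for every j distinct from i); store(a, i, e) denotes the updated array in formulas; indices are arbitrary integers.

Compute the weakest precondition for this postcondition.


Working backward. After the program, mem[h + 1] ≠ -8 must hold.
Before mem[0] := j + 4: store(mem, 0, j + 4)[h + 1] ≠ -8
Before mem[e] := h - 6: store(store(mem, e, h - 6), 0, j + 4)[h + 1] ≠ -8
Before j := mem[1] + 5: store(store(mem, e, h - 6), 0, mem[1] + 9)[h + 1] ≠ -8
Before mem[1] := z - 7: store(store(store(mem, 1, z - 7), e, h - 6), 0, z + 2)[h + 1] ≠ -8
Answer: WP = store(store(store(mem, 1, z - 7), e, h - 6), 0, z + 2)[h + 1] ≠ -8


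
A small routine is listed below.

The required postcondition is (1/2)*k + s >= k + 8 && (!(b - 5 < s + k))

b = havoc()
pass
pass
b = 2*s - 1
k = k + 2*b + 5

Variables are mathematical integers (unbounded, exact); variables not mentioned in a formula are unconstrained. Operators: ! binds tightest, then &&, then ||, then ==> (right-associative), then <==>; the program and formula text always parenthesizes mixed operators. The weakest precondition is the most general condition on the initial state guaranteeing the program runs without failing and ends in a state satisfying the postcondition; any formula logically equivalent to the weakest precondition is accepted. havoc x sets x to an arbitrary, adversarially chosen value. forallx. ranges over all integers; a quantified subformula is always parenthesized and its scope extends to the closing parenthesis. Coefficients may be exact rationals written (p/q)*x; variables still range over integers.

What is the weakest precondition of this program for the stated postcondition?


Working backward. After the program, the postcondition (1/2)*k + s >= k + 8 && (!(b - 5 < s + k)) must hold; in canonical form it is s >= (1/2)*k + 8 && (!(b < k + s + 5)).
Before k := k + 2*b + 5: s >= b + (1/2)*k + 21/2 && (!(b + k + s > -10))
Before b := 2*s - 1: (1/2)*k + s <= -19/2 && (!(k + 3*s > -9))
Before skip: (1/2)*k + s <= -19/2 && (!(k + 3*s > -9))
Before skip: (1/2)*k + s <= -19/2 && (!(k + 3*s > -9))
Before havoc b: (1/2)*k + s <= -19/2 && (!(k + 3*s > -9))
Answer: WP = (1/2)*k + s <= -19/2 && (!(k + 3*s > -9))


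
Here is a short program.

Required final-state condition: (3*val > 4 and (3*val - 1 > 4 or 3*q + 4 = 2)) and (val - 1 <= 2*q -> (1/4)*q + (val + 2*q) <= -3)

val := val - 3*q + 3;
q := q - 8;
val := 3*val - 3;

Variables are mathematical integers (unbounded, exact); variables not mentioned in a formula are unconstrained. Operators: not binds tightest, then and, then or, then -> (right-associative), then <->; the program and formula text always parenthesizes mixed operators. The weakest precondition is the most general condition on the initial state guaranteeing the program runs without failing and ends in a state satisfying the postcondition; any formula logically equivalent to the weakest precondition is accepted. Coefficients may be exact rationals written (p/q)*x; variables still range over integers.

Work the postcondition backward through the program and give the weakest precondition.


Working backward. After the program, the postcondition (3*val > 4 and (3*val - 1 > 4 or 3*q + 4 = 2)) and (val - 1 <= 2*q -> (1/4)*q + (val + 2*q) <= -3) must hold; in canonical form it is 3*val > 4 and (3*val > 5 or 3*q = -2) and (val <= 2*q + 1 -> (9/4)*q + val <= -3).
Before val := 3*val - 3: 9*val > 13 and (9*val > 14 or 3*q = -2) and (3*val <= 2*q + 4 -> (9/4)*q + 3*val <= 0)
Before q := q - 8: 9*val > 13 and (9*val > 14 or 3*q = 22) and (3*val <= 2*q - 12 -> (9/4)*q + 3*val <= 18)
Before val := val - 3*q + 3: 9*val > 27*q - 14 and (9*val > 27*q - 13 or 3*q = 22) and (3*val <= 11*q - 21 -> 3*val <= (27/4)*q + 9)
Answer: WP = 9*val > 27*q - 14 and (9*val > 27*q - 13 or 3*q = 22) and (3*val <= 11*q - 21 -> 3*val <= (27/4)*q + 9)


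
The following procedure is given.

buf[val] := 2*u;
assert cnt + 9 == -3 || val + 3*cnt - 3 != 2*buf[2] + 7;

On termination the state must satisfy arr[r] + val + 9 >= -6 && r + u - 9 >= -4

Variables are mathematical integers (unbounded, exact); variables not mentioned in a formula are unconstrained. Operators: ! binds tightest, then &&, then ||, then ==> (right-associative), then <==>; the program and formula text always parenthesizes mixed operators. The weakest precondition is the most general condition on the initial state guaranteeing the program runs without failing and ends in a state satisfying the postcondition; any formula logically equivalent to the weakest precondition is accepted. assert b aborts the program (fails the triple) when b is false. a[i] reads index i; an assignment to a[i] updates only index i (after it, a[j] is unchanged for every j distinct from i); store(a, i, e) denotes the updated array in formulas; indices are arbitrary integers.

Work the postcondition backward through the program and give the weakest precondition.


Working backward. After the program, the postcondition arr[r] + val + 9 >= -6 && r + u - 9 >= -4 must hold; in canonical form it is arr[r] + val >= -15 && r + u >= 5.
Before assert cnt + 9 == -3 || val + 3*cnt - 3 != 2*buf[2] + 7: (cnt == -12 || 3*cnt + val != 2*buf[2] + 10) && arr[r] + val >= -15 && r + u >= 5
Before buf[val] := 2*u: (cnt == -12 || 3*cnt + val != 2*store(buf, val, 2*u)[2] + 10) && arr[r] + val >= -15 && r + u >= 5
Answer: WP = (cnt == -12 || 3*cnt + val != 2*store(buf, val, 2*u)[2] + 10) && arr[r] + val >= -15 && r + u >= 5


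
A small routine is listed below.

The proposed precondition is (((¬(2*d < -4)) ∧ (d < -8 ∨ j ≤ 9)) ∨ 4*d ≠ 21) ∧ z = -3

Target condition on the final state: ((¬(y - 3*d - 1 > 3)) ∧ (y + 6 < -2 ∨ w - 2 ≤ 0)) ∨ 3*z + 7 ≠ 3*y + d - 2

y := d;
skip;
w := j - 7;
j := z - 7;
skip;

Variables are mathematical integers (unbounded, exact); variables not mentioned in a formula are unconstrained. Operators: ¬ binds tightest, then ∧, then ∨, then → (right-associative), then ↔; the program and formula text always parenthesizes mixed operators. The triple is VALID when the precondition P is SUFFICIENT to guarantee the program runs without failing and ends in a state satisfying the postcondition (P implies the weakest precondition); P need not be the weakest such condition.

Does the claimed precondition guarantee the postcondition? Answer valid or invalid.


Working backward. After the program, the postcondition ((¬(y - 3*d - 1 > 3)) ∧ (y + 6 < -2 ∨ w - 2 ≤ 0)) ∨ 3*z + 7 ≠ 3*y + d - 2 must hold; in canonical form it is ((¬(y > 3*d + 4)) ∧ (y < -8 ∨ w ≤ 2)) ∨ 3*z ≠ d + 3*y - 9.
Before skip: ((¬(y > 3*d + 4)) ∧ (y < -8 ∨ w ≤ 2)) ∨ 3*z ≠ d + 3*y - 9
Before j := z - 7: ((¬(y > 3*d + 4)) ∧ (y < -8 ∨ w ≤ 2)) ∨ 3*z ≠ d + 3*y - 9
Before w := j - 7: ((¬(y > 3*d + 4)) ∧ (y < -8 ∨ j ≤ 9)) ∨ 3*z ≠ d + 3*y - 9
Before skip: ((¬(y > 3*d + 4)) ∧ (y < -8 ∨ j ≤ 9)) ∨ 3*z ≠ d + 3*y - 9
Before y := d: ((¬(2*d < -4)) ∧ (d < -8 ∨ j ≤ 9)) ∨ 3*z ≠ 4*d - 9
The weakest precondition is ((¬(2*d < -4)) ∧ (d < -8 ∨ j ≤ 9)) ∨ 3*z ≠ 4*d - 9.
Check whether (((¬(2*d < -4)) ∧ (d < -8 ∨ j ≤ 9)) ∨ 4*d ≠ 21) ∧ z = -3 implies it.
Countermodel: at the initial state d = 0, j = 10, z = -3, the precondition holds but the weakest precondition fails.
Answer: invalid


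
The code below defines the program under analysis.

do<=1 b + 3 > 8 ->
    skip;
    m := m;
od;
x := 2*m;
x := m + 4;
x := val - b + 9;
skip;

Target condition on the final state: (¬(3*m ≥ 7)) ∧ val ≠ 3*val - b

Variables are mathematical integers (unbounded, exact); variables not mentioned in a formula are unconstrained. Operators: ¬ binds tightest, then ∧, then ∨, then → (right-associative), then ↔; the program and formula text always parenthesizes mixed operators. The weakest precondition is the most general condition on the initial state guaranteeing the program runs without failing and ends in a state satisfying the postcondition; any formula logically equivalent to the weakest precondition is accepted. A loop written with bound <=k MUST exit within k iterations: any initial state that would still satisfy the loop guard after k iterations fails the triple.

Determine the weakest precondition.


Working backward. After the program, the postcondition (¬(3*m ≥ 7)) ∧ val ≠ 3*val - b must hold; in canonical form it is (¬(3*m ≥ 7)) ∧ b ≠ 2*val.
Before skip: (¬(3*m ≥ 7)) ∧ b ≠ 2*val
Before x := val - b + 9: (¬(3*m ≥ 7)) ∧ b ≠ 2*val
Before x := m + 4: (¬(3*m ≥ 7)) ∧ b ≠ 2*val
Before x := 2*m: (¬(3*m ≥ 7)) ∧ b ≠ 2*val
Before the loop (bound <=1), unroll the exhaustion recursion (WP_0 = exit-now case; WP_j = one more guarded iteration, up to j = 1):
  WP_0: (¬(b > 5)) ∧ (¬(3*m ≥ 7)) ∧ b ≠ 2*val
  WP_1: (b > 5 → ((¬(b > 5)) ∧ (¬(3*m ≥ 7)) ∧ b ≠ 2*val)) ∧ ((¬(b > 5)) → ((¬(3*m ≥ 7)) ∧ b ≠ 2*val))
So before the loop: (b > 5 → ((¬(b > 5)) ∧ (¬(3*m ≥ 7)) ∧ b ≠ 2*val)) ∧ ((¬(b > 5)) → ((¬(3*m ≥ 7)) ∧ b ≠ 2*val))
Answer: WP = (b > 5 → ((¬(b > 5)) ∧ (¬(3*m ≥ 7)) ∧ b ≠ 2*val)) ∧ ((¬(b > 5)) → ((¬(3*m ≥ 7)) ∧ b ≠ 2*val))


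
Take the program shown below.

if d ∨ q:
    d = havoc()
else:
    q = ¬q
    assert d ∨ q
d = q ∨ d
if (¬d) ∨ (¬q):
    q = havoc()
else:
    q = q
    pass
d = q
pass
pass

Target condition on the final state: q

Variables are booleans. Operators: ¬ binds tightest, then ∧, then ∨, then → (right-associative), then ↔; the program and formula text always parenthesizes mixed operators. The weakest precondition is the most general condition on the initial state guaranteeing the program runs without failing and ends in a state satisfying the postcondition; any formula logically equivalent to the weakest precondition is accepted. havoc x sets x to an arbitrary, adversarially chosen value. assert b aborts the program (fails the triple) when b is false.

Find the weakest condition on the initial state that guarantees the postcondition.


Working backward. After the program, q must hold.
Before skip: q
Before skip: q
Before d := q: q
Then branch requires false; else branch requires q.
Before the if: (¬((¬d) ∨ (¬q))) ∧ ((¬((¬d) ∨ (¬q))) → q)
Before d := q ∨ d: (¬((¬(q ∨ d)) ∨ (¬q))) ∧ ((¬((¬(q ∨ d)) ∨ (¬q))) → q)
Then branch requires q; else branch requires (d ∨ (¬q)) ∧ (¬((¬((¬q) ∨ d)) ∨ q)) ∧ ((¬((¬((¬q) ∨ d)) ∨ q)) → (¬q)).
Before the if: ((d ∨ q) → q) ∧ ((¬(d ∨ q)) → ((d ∨ (¬q)) ∧ (¬((¬((¬q) ∨ d)) ∨ q)) ∧ ((¬((¬((¬q) ∨ d)) ∨ q)) → (¬q))))
Answer: WP = ((d ∨ q) → q) ∧ ((¬(d ∨ q)) → ((d ∨ (¬q)) ∧ (¬((¬((¬q) ∨ d)) ∨ q)) ∧ ((¬((¬((¬q) ∨ d)) ∨ q)) → (¬q))))


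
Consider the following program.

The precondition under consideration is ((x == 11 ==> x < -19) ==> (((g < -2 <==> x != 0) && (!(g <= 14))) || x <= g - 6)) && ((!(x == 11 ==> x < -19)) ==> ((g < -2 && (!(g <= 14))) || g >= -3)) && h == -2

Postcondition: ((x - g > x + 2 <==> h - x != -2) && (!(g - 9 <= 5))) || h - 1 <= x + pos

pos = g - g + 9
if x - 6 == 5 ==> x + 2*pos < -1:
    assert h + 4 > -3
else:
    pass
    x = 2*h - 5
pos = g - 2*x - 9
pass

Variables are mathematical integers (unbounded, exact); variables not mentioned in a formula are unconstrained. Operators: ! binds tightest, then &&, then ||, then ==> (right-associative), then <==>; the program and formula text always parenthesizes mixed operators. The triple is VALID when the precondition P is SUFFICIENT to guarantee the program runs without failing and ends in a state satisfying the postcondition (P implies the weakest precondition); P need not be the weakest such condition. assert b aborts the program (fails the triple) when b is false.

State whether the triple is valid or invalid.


Working backward. After the program, the postcondition ((x - g > x + 2 <==> h - x != -2) && (!(g - 9 <= 5))) || h - 1 <= x + pos must hold; in canonical form it is ((g < -2 <==> h != x - 2) && (!(g <= 14))) || h <= pos + x + 1.
Before skip: ((g < -2 <==> h != x - 2) && (!(g <= 14))) || h <= pos + x + 1
Before pos := g - 2*x - 9: ((g < -2 <==> h != x - 2) && (!(g <= 14))) || h + x <= g - 8
Then branch requires h > -7 && (((g < -2 <==> h != x - 2) && (!(g <= 14))) || h + x <= g - 8); else branch requires ((g < -2 <==> h != 7) && (!(g <= 14))) || 3*h <= g - 3.
Before the if: ((x == 11 ==> 2*pos + x < -1) ==> (h > -7 && (((g < -2 <==> h != x - 2) && (!(g <= 14))) || h + x <= g - 8))) && ((!(x == 11 ==> 2*pos + x < -1)) ==> (((g < -2 <==> h != 7) && (!(g <= 14))) || 3*h <= g - 3))
Before pos := g - g + 9: ((x == 11 ==> x < -19) ==> (h > -7 && (((g < -2 <==> h != x - 2) && (!(g <= 14))) || h + x <= g - 8))) && ((!(x == 11 ==> x < -19)) ==> (((g < -2 <==> h != 7) && (!(g <= 14))) || 3*h <= g - 3))
The weakest precondition is ((x == 11 ==> x < -19) ==> (h > -7 && (((g < -2 <==> h != x - 2) && (!(g <= 14))) || h + x <= g - 8))) && ((!(x == 11 ==> x < -19)) ==> (((g < -2 <==> h != 7) && (!(g <= 14))) || 3*h <= g - 3)).
Check whether ((x == 11 ==> x < -19) ==> (((g < -2 <==> x != 0) && (!(g <= 14))) || x <= g - 6)) && ((!(x == 11 ==> x < -19)) ==> ((g < -2 && (!(g <= 14))) || g >= -3)) && h == -2 implies it.
Every state satisfying the precondition satisfies the weakest precondition: the implication holds.
Answer: valid


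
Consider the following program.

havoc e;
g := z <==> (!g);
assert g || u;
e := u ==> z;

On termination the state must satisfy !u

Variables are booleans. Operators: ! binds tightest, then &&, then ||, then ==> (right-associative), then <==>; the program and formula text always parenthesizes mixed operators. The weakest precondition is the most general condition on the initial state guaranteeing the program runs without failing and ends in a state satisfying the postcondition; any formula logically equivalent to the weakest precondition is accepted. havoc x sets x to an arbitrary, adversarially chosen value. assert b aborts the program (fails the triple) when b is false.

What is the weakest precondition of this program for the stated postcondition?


Working backward. After the program, !u must hold.
Before e := u ==> z: !u
Before assert g || u: (g || u) && (!u)
Before g := z <==> (!g): ((z <==> (!g)) || u) && (!u)
Before havoc e: ((z <==> (!g)) || u) && (!u)
Answer: WP = ((z <==> (!g)) || u) && (!u)


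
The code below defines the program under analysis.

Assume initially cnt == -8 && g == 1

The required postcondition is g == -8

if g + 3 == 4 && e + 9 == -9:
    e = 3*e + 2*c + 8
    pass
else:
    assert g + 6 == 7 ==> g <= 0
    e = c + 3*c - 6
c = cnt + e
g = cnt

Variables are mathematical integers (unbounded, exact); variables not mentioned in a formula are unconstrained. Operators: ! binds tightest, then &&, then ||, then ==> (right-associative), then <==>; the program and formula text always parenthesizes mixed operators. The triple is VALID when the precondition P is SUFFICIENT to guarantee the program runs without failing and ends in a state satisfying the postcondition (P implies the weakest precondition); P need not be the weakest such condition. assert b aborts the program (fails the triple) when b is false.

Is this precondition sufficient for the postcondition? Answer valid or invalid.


Working backward. After the program, g == -8 must hold.
Before g := cnt: cnt == -8
Before c := cnt + e: cnt == -8
Then branch requires cnt == -8; else branch requires (g == 1 ==> g <= 0) && cnt == -8.
Before the if: ((g == 1 && e == -18) ==> cnt == -8) && ((!(g == 1 && e == -18)) ==> ((g == 1 ==> g <= 0) && cnt == -8))
The weakest precondition is ((g == 1 && e == -18) ==> cnt == -8) && ((!(g == 1 && e == -18)) ==> ((g == 1 ==> g <= 0) && cnt == -8)).
Check whether cnt == -8 && g == 1 implies it.
Countermodel: at the initial state cnt = -8, e = -17, g = 1, the precondition holds but the weakest precondition fails.
Answer: invalid


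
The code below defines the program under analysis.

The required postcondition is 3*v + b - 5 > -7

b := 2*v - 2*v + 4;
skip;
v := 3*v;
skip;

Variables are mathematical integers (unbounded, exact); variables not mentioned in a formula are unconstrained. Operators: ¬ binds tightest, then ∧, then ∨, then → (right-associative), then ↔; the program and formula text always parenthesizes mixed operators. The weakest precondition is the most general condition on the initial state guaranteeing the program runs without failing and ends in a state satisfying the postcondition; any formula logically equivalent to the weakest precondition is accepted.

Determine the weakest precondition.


Working backward. After the program, the postcondition 3*v + b - 5 > -7 must hold; in canonical form it is b + 3*v > -2.
Before skip: b + 3*v > -2
Before v := 3*v: b + 9*v > -2
Before skip: b + 9*v > -2
Before b := 2*v - 2*v + 4: 9*v > -6
Answer: WP = 9*v > -6


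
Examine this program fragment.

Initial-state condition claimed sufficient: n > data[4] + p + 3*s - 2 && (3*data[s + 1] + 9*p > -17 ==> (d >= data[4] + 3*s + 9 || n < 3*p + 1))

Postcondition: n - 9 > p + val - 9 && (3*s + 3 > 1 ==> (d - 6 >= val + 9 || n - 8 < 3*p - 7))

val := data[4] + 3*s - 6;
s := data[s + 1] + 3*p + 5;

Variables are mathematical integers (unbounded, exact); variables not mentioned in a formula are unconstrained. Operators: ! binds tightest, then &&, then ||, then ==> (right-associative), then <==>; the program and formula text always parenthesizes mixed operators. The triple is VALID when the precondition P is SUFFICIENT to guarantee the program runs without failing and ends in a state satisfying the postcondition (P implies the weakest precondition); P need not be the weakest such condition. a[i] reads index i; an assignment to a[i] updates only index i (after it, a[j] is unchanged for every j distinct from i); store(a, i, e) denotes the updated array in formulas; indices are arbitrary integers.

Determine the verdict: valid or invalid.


Working backward. After the program, the postcondition n - 9 > p + val - 9 && (3*s + 3 > 1 ==> (d - 6 >= val + 9 || n - 8 < 3*p - 7)) must hold; in canonical form it is n > p + val && (3*s > -2 ==> (d >= val + 15 || n < 3*p + 1)).
Before s := data[s + 1] + 3*p + 5: n > p + val && (3*data[s + 1] + 9*p > -17 ==> (d >= val + 15 || n < 3*p + 1))
Before val := data[4] + 3*s - 6: n > data[4] + p + 3*s - 6 && (3*data[s + 1] + 9*p > -17 ==> (d >= data[4] + 3*s + 9 || n < 3*p + 1))
The weakest precondition is n > data[4] + p + 3*s - 6 && (3*data[s + 1] + 9*p > -17 ==> (d >= data[4] + 3*s + 9 || n < 3*p + 1)).
Check whether n > data[4] + p + 3*s - 2 && (3*data[s + 1] + 9*p > -17 ==> (d >= data[4] + 3*s + 9 || n < 3*p + 1)) implies it.
Every state satisfying the precondition satisfies the weakest precondition: the implication holds.
Answer: valid


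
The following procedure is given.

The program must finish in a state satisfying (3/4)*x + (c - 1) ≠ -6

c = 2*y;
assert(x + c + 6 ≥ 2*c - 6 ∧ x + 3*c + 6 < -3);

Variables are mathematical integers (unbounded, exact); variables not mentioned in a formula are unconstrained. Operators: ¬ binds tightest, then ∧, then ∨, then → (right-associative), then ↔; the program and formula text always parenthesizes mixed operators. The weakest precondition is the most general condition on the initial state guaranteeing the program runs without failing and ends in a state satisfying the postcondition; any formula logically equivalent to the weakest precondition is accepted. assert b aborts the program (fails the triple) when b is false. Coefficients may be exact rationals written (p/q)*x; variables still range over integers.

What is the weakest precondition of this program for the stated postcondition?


Working backward. After the program, the postcondition (3/4)*x + (c - 1) ≠ -6 must hold; in canonical form it is c + (3/4)*x ≠ -5.
Before assert x + c + 6 ≥ 2*c - 6 ∧ x + 3*c + 6 < -3: x ≥ c - 12 ∧ 3*c + x < -9 ∧ c + (3/4)*x ≠ -5
Before c := 2*y: x ≥ 2*y - 12 ∧ x + 6*y < -9 ∧ (3/4)*x + 2*y ≠ -5
Answer: WP = x ≥ 2*y - 12 ∧ x + 6*y < -9 ∧ (3/4)*x + 2*y ≠ -5


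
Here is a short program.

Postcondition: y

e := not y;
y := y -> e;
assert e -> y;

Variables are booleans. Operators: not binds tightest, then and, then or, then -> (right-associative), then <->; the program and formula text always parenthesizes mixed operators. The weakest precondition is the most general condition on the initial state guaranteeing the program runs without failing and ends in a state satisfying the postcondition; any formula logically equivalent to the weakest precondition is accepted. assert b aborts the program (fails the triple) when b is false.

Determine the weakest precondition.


Working backward. After the program, y must hold.
Before assert e -> y: (e -> y) and y
Before y := y -> e: (e -> (y -> e)) and (y -> e)
Before e := not y: ((not y) -> (y -> (not y))) and (y -> (not y))
Answer: WP = ((not y) -> (y -> (not y))) and (y -> (not y))


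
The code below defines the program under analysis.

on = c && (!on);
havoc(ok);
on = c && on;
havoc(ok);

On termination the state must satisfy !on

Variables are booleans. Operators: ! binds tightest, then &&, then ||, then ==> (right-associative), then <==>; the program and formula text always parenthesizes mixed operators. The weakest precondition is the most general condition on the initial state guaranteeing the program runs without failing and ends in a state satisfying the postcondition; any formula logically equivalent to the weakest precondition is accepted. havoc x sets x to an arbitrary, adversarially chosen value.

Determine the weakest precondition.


Working backward. After the program, !on must hold.
Before havoc ok: !on
Before on := c && on: !(c && on)
Before havoc ok: !(c && on)
Before on := c && (!on): !(c && (!on))
Answer: WP = !(c && (!on))


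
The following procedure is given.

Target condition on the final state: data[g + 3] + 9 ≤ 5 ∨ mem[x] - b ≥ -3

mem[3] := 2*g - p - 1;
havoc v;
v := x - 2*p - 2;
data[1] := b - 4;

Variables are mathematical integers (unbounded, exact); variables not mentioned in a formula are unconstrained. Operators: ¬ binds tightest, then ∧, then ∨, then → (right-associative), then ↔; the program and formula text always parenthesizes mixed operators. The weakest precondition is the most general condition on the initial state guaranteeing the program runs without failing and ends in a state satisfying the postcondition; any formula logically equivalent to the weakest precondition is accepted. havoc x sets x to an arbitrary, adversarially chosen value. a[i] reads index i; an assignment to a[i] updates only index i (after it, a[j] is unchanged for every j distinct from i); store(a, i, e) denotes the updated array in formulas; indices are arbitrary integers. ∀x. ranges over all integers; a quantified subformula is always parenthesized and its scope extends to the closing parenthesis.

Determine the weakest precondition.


Working backward. After the program, the postcondition data[g + 3] + 9 ≤ 5 ∨ mem[x] - b ≥ -3 must hold; in canonical form it is data[g + 3] ≤ -4 ∨ mem[x] ≥ b - 3.
Before data[1] := b - 4: store(data, 1, b - 4)[g + 3] ≤ -4 ∨ mem[x] ≥ b - 3
Before v := x - 2*p - 2: store(data, 1, b - 4)[g + 3] ≤ -4 ∨ mem[x] ≥ b - 3
Before havoc v: store(data, 1, b - 4)[g + 3] ≤ -4 ∨ mem[x] ≥ b - 3
Before mem[3] := 2*g - p - 1: store(data, 1, b - 4)[g + 3] ≤ -4 ∨ store(mem, 3, 2*g - p - 1)[x] ≥ b - 3
Answer: WP = store(data, 1, b - 4)[g + 3] ≤ -4 ∨ store(mem, 3, 2*g - p - 1)[x] ≥ b - 3


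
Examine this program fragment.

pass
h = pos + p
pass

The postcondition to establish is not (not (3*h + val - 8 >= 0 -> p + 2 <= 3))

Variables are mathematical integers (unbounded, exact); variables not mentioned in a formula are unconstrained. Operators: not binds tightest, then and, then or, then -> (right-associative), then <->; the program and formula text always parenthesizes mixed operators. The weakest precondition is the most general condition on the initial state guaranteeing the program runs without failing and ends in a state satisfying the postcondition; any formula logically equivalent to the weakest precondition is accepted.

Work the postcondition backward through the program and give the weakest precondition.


Working backward. After the program, the postcondition not (not (3*h + val - 8 >= 0 -> p + 2 <= 3)) must hold; in canonical form it is 3*h + val >= 8 -> p <= 1.
Before skip: 3*h + val >= 8 -> p <= 1
Before h := pos + p: 3*p + 3*pos + val >= 8 -> p <= 1
Before skip: 3*p + 3*pos + val >= 8 -> p <= 1
Answer: WP = 3*p + 3*pos + val >= 8 -> p <= 1


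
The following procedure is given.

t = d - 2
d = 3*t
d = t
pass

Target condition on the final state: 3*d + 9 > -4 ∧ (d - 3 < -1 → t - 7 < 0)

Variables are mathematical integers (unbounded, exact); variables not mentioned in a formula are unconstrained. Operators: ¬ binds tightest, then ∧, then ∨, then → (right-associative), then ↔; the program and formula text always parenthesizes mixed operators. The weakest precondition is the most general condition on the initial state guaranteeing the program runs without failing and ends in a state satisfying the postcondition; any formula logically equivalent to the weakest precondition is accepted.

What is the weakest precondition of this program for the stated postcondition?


Working backward. After the program, the postcondition 3*d + 9 > -4 ∧ (d - 3 < -1 → t - 7 < 0) must hold; in canonical form it is 3*d > -13 ∧ (d < 2 → t < 7).
Before skip: 3*d > -13 ∧ (d < 2 → t < 7)
Before d := t: 3*t > -13 ∧ (t < 2 → t < 7)
Before d := 3*t: 3*t > -13 ∧ (t < 2 → t < 7)
Before t := d - 2: 3*d > -7 ∧ (d < 4 → d < 9)
Answer: WP = 3*d > -7 ∧ (d < 4 → d < 9)


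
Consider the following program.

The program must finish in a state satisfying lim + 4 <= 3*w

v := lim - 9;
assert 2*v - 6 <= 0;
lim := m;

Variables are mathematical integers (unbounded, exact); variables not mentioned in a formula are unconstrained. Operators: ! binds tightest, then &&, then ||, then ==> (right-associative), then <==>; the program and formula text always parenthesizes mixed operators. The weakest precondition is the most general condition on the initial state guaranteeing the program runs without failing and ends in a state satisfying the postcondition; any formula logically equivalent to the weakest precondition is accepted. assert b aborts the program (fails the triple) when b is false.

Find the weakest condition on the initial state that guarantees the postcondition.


Working backward. After the program, the postcondition lim + 4 <= 3*w must hold; in canonical form it is lim <= 3*w - 4.
Before lim := m: m <= 3*w - 4
Before assert 2*v - 6 <= 0: 2*v <= 6 && m <= 3*w - 4
Before v := lim - 9: 2*lim <= 24 && m <= 3*w - 4
Answer: WP = 2*lim <= 24 && m <= 3*w - 4


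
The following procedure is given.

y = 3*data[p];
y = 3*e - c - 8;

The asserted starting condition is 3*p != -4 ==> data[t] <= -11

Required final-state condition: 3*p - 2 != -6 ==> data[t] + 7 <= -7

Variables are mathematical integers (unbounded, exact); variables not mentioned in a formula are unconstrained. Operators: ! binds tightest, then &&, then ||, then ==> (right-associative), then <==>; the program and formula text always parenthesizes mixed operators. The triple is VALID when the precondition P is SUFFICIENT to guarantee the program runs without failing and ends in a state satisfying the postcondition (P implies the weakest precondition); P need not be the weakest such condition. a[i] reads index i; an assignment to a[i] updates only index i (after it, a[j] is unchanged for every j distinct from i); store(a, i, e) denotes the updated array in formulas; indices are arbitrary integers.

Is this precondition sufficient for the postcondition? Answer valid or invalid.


Working backward. After the program, the postcondition 3*p - 2 != -6 ==> data[t] + 7 <= -7 must hold; in canonical form it is 3*p != -4 ==> data[t] <= -14.
Before y := 3*e - c - 8: 3*p != -4 ==> data[t] <= -14
Before y := 3*data[p]: 3*p != -4 ==> data[t] <= -14
The weakest precondition is 3*p != -4 ==> data[t] <= -14.
Check whether 3*p != -4 ==> data[t] <= -11 implies it.
Countermodel: at the initial state data = {[0] = -11, elsewhere -11}, p = 0, t = 0, the precondition holds but the weakest precondition fails.
Answer: invalid


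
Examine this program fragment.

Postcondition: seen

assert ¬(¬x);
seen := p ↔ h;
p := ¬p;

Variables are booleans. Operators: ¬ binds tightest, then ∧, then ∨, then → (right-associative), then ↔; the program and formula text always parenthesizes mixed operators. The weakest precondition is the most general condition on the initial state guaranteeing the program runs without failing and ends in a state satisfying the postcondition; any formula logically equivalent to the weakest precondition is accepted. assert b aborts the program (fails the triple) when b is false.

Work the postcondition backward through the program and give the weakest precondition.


Working backward. After the program, seen must hold.
Before p := ¬p: seen
Before seen := p ↔ h: p ↔ h
Before assert ¬(¬x): x ∧ (p ↔ h)
Answer: WP = x ∧ (p ↔ h)


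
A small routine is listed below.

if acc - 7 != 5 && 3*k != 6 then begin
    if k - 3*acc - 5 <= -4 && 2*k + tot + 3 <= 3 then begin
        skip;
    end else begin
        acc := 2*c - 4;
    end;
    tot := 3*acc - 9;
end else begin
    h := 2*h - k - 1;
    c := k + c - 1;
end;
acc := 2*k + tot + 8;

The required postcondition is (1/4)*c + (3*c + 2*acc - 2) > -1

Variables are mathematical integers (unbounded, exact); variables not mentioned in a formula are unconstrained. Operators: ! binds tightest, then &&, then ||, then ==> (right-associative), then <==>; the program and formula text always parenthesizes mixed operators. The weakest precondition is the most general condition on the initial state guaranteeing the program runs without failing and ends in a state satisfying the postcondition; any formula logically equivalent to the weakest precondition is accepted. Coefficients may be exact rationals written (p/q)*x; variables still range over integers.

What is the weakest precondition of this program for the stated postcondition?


Working backward. After the program, the postcondition (1/4)*c + (3*c + 2*acc - 2) > -1 must hold; in canonical form it is 2*acc + (13/4)*c > 1.
Before acc := 2*k + tot + 8: (13/4)*c + 4*k + 2*tot > -15
Then branch requires ((k <= 3*acc + 1 && 2*k + tot <= 0) ==> 6*acc + (13/4)*c + 4*k > 3) && ((!(k <= 3*acc + 1 && 2*k + tot <= 0)) ==> (61/4)*c + 4*k > 27); else branch requires (13/4)*c + (29/4)*k + 2*tot > -47/4.
Before the if: ((acc != 12 && 3*k != 6) ==> (((k <= 3*acc + 1 && 2*k + tot <= 0) ==> 6*acc + (13/4)*c + 4*k > 3) && ((!(k <= 3*acc + 1 && 2*k + tot <= 0)) ==> (61/4)*c + 4*k > 27))) && ((!(acc != 12 && 3*k != 6)) ==> (13/4)*c + (29/4)*k + 2*tot > -47/4)
Answer: WP = ((acc != 12 && 3*k != 6) ==> (((k <= 3*acc + 1 && 2*k + tot <= 0) ==> 6*acc + (13/4)*c + 4*k > 3) && ((!(k <= 3*acc + 1 && 2*k + tot <= 0)) ==> (61/4)*c + 4*k > 27))) && ((!(acc != 12 && 3*k != 6)) ==> (13/4)*c + (29/4)*k + 2*tot > -47/4)
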